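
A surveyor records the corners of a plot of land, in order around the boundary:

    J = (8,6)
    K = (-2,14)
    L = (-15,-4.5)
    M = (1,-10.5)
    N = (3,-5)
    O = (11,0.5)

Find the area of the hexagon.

325

Apply the shoelace formula: 2A = Σ (x_i·y_{i+1} − x_{i+1}·y_i), indices taken mod 6.
Cross-terms: 124, 219, 162, 26.5, 56.5, 62  ⇒  Σ = 650
Area = |Σ|/2 = 325.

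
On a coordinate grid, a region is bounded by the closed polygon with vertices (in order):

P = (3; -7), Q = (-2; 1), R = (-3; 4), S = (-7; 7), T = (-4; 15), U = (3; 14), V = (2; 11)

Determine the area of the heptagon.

Apply the surveyor's formula: 2A = Σ (x_i·y_{i+1} − x_{i+1}·y_i), indices taken mod 7.
Cross-terms: -11, -5, 7, -77, -101, 5, -47  ⇒  Σ = -229
Area = |Σ|/2 = 114.5.

114.5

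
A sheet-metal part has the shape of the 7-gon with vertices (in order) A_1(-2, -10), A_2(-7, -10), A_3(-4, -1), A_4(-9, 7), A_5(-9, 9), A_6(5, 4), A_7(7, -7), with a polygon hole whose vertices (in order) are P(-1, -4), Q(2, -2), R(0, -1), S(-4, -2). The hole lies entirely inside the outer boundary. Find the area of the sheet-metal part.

174

Outer boundary:
Apply the shoelace (surveyor's) formula: 2A = Σ (x_i·y_{i+1} − x_{i+1}·y_i), indices taken mod 7.
Σ = (-50) + (-33) + (-37) + (-18) + (-81) + (-63) + (-84) = -366
Area = |Σ|/2 = 183.
Hole:
Apply Gauss's area formula: 2A = Σ (x_i·y_{i+1} − x_{i+1}·y_i), indices taken mod 4.
Cross-terms: 10, -2, -4, 14  ⇒  Σ = 18
Area = |Σ|/2 = 9.
Net area = 183 − 9 = 174.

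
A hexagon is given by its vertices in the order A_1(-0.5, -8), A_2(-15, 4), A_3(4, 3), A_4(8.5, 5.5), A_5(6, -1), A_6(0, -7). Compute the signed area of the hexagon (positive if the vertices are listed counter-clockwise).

-136.75

Apply Gauss's area formula: 2A = Σ (x_i·y_{i+1} − x_{i+1}·y_i), indices taken mod 6.
Σ = (-122) + (-61) + (-3.5) + (-41.5) + (-42) + (-3.5) = -273.5
Signed area = Σ/2 = -136.75 (negative ⇒ clockwise traversal).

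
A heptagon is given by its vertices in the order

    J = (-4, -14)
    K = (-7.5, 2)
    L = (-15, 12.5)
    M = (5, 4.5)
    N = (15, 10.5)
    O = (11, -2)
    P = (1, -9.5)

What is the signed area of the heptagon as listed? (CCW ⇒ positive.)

Cross-terms: -113, -63.75, -130, -15, -145.5, -102.5, -52  ⇒  Σ = -621.75
Signed area = Σ/2 = -310.875 (negative ⇒ clockwise traversal).

-310.875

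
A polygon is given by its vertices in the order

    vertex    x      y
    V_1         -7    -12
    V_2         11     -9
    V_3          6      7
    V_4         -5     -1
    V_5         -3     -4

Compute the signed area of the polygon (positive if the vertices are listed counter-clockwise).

190

Apply the shoelace (surveyor's) formula: 2A = Σ (x_i·y_{i+1} − x_{i+1}·y_i), indices taken mod 5.
Cross-terms: 195, 131, 29, 17, 8  ⇒  Σ = 380
Signed area = Σ/2 = 190 (positive ⇒ counter-clockwise traversal).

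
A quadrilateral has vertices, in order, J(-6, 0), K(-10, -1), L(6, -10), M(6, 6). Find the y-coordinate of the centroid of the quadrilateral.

Apply the shoelace formula. First the cross-terms c_i = x_i·y_{i+1} − x_{i+1}·y_i:
  6, 106, 96, 36  ⇒  2A = 244, A = 122.
Then Σ (y_i + y_{i+1})·c_i = -1340, so ȳ = -1340 / (6·122) = -335/183.

-335/183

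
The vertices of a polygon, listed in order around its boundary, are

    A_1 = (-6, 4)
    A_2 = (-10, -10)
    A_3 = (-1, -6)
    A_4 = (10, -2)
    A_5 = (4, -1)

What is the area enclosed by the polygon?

Apply the shoelace (surveyor's) formula: 2A = Σ (x_i·y_{i+1} − x_{i+1}·y_i), indices taken mod 5.
A_1→A_2: (-6)(-10) − (-10)(4) = 100
A_2→A_3: (-10)(-6) − (-1)(-10) = 50
A_3→A_4: (-1)(-2) − (10)(-6) = 62
A_4→A_5: (10)(-1) − (4)(-2) = -2
A_5→A_1: (4)(4) − (-6)(-1) = 10
Σ = 220
Area = |Σ|/2 = 110.

110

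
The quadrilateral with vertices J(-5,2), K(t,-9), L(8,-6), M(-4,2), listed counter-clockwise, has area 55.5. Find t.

0

The doubled signed area Σ (x_i y_{i+1} − x_{i+1} y_i) is linear in t.
With t=0 it equals 111; the coefficient of t is -8 (from the two edges through K).
So -8·t + 111 = 2·55.5 = 111 ⇒ t = 0.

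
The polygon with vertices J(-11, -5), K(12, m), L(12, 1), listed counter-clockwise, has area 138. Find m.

Write out the shoelace sum; only the two edges meeting at K involve m:
2·Area = [((-11)·m − 12·(-5)) + (12·1 − 12·m)] + -49
       = -23·m + 23 = 276
⇒ m = -11.

-11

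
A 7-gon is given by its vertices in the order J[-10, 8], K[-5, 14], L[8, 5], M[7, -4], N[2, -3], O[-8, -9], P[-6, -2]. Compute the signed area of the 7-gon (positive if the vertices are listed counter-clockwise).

-232.5

Apply the shoelace (surveyor's) formula: 2A = Σ (x_i·y_{i+1} − x_{i+1}·y_i), indices taken mod 7.
Cross-terms: -100, -137, -67, -13, -42, -38, -68  ⇒  Σ = -465
Signed area = Σ/2 = -232.5 (negative ⇒ clockwise traversal).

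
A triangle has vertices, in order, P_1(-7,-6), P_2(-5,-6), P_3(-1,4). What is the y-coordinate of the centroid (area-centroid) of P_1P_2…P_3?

-8/3

Apply the shoelace (surveyor's) formula. First the cross-terms c_i = x_i·y_{i+1} − x_{i+1}·y_i:
  12, -26, 34  ⇒  2A = 20, A = 10.
Then Σ (y_i + y_{i+1})·c_i = -160, so ȳ = -160 / (6·10) = -8/3.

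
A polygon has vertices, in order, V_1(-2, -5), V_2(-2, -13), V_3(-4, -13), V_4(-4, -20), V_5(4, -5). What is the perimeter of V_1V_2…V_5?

40

|V_1V_2| = √((0)² + (-8)²) = √64 = 8
|V_2V_3| = √((-2)² + (0)²) = √4 = 2
|V_3V_4| = √((0)² + (-7)²) = √49 = 7
|V_4V_5| = √((8)² + (15)²) = √289 = 17
|V_5V_1| = √((-6)² + (0)²) = √36 = 6
Perimeter = 8 + 2 + 7 + 17 + 6 = 40.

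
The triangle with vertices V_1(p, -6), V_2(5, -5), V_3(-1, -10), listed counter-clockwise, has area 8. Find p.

7

The doubled signed area Σ (x_i y_{i+1} − x_{i+1} y_i) is linear in p.
With p=0 it equals -19; the coefficient of p is 5 (from the two edges through V_1).
So 5·p + -19 = 2·8 = 16 ⇒ p = 7.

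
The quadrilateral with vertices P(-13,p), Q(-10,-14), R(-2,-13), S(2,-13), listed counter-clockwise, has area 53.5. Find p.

-5

Write out the shoelace sum; only the two edges meeting at P involve p:
2·Area = [(2·p − (-13)·(-13)) + ((-13)·(-14) − (-10)·p)] + 154
       = 12·p + 167 = 107
⇒ p = -5.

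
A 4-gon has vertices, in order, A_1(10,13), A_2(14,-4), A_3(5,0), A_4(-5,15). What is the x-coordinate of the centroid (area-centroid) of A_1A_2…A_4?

Apply the surveyor's formula. First the cross-terms c_i = x_i·y_{i+1} − x_{i+1}·y_i:
  -222, 20, 75, -215  ⇒  2A = -342, A = -171.
Then Σ (x_i + x_{i+1})·c_i = -6023, so x̄ = -6023 / (6·(-171)) = 317/54.

317/54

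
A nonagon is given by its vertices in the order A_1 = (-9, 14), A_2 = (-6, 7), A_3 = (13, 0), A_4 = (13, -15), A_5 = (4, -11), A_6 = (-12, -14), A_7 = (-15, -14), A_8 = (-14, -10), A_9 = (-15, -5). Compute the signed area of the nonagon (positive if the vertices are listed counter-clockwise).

Σ = (21) + (-91) + (-195) + (-83) + (-188) + (-42) + (-46) + (-80) + (-255) = -959
Signed area = Σ/2 = -479.5 (negative ⇒ clockwise traversal).

-479.5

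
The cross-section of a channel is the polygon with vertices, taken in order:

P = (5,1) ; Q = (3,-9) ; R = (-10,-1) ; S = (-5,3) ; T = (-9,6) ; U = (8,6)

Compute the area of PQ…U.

Σ = (-48) + (-93) + (-35) + (-3) + (-102) + (-22) = -303
Area = |Σ|/2 = 151.5.

151.5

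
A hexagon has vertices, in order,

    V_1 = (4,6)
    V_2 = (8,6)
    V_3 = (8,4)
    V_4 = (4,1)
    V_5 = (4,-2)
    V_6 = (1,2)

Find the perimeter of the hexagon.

|V_1V_2| = √((4)² + (0)²) = √16 = 4
|V_2V_3| = √((0)² + (-2)²) = √4 = 2
|V_3V_4| = √((-4)² + (-3)²) = √25 = 5
|V_4V_5| = √((0)² + (-3)²) = √9 = 3
|V_5V_6| = √((-3)² + (4)²) = √25 = 5
|V_6V_1| = √((3)² + (4)²) = √25 = 5
Perimeter = 4 + 2 + 5 + 3 + 5 + 5 = 24.

24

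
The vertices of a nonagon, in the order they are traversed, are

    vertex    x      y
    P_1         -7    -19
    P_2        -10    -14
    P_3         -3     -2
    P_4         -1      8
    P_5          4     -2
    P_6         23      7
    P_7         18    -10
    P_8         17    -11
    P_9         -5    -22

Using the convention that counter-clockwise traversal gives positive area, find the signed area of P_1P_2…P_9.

Σ = (-92) + (-22) + (-26) + (-30) + (74) + (-356) + (-28) + (-429) + (-59) = -968
Signed area = Σ/2 = -484 (negative ⇒ clockwise traversal).

-484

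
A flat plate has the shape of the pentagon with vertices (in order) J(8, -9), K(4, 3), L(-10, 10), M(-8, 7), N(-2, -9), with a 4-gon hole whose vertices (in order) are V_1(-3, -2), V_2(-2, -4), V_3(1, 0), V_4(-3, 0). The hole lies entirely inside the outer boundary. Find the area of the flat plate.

149

Outer boundary:
Σ = (60) + (70) + (10) + (86) + (90) = 316
Area = |Σ|/2 = 158.
Hole:
Apply Gauss's area formula: 2A = Σ (x_i·y_{i+1} − x_{i+1}·y_i), indices taken mod 4.
Σ = (8) + (4) + (0) + (6) = 18
Area = |Σ|/2 = 9.
Net area = 158 − 9 = 149.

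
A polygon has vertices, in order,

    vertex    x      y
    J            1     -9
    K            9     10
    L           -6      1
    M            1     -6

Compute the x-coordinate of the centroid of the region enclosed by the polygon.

1.625

Apply the shoelace (surveyor's) formula. First the cross-terms c_i = x_i·y_{i+1} − x_{i+1}·y_i:
  91, 69, 35, -3  ⇒  2A = 192, A = 96.
Then Σ (x_i + x_{i+1})·c_i = 936, so x̄ = 936 / (6·96) = 1.625.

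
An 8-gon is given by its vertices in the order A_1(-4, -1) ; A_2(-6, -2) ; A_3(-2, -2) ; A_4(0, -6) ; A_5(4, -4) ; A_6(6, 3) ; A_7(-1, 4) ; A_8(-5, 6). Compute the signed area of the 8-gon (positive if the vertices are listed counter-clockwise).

Σ = (2) + (8) + (12) + (24) + (36) + (27) + (14) + (29) = 152
Signed area = Σ/2 = 76 (positive ⇒ counter-clockwise traversal).

76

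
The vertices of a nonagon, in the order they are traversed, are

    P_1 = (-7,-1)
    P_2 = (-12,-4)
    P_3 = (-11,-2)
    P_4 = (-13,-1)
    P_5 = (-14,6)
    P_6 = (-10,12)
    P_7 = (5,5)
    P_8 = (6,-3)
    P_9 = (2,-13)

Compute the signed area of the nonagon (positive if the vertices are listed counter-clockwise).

-269.5

P_1→P_2: (-7)(-4) − (-12)(-1) = 16
P_2→P_3: (-12)(-2) − (-11)(-4) = -20
P_3→P_4: (-11)(-1) − (-13)(-2) = -15
P_4→P_5: (-13)(6) − (-14)(-1) = -92
P_5→P_6: (-14)(12) − (-10)(6) = -108
P_6→P_7: (-10)(5) − (5)(12) = -110
P_7→P_8: (5)(-3) − (6)(5) = -45
P_8→P_9: (6)(-13) − (2)(-3) = -72
P_9→P_1: (2)(-1) − (-7)(-13) = -93
Σ = -539
Signed area = Σ/2 = -269.5 (negative ⇒ clockwise traversal).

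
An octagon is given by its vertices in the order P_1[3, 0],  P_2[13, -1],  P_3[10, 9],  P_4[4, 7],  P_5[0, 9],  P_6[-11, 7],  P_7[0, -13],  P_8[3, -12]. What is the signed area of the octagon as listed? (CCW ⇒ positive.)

255.5

Apply the shoelace formula: 2A = Σ (x_i·y_{i+1} − x_{i+1}·y_i), indices taken mod 8.
P_1→P_2: (3)(-1) − (13)(0) = -3
P_2→P_3: (13)(9) − (10)(-1) = 127
P_3→P_4: (10)(7) − (4)(9) = 34
P_4→P_5: (4)(9) − (0)(7) = 36
P_5→P_6: (0)(7) − (-11)(9) = 99
P_6→P_7: (-11)(-13) − (0)(7) = 143
P_7→P_8: (0)(-12) − (3)(-13) = 39
P_8→P_1: (3)(0) − (3)(-12) = 36
Σ = 511
Signed area = Σ/2 = 255.5 (positive ⇒ counter-clockwise traversal).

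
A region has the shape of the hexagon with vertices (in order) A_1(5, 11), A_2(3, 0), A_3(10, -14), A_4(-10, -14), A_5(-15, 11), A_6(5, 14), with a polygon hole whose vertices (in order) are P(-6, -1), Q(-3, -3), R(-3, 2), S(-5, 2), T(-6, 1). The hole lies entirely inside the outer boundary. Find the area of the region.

466

Outer boundary:
Apply the shoelace (surveyor's) formula: 2A = Σ (x_i·y_{i+1} − x_{i+1}·y_i), indices taken mod 6.
Cross-terms: -33, -42, -280, -320, -265, -15  ⇒  Σ = -955
Area = |Σ|/2 = 477.5.
Hole:
Apply the shoelace formula: 2A = Σ (x_i·y_{i+1} − x_{i+1}·y_i), indices taken mod 5.
Σ = (15) + (-15) + (4) + (7) + (12) = 23
Area = |Σ|/2 = 11.5.
Net area = 477.5 − 11.5 = 466.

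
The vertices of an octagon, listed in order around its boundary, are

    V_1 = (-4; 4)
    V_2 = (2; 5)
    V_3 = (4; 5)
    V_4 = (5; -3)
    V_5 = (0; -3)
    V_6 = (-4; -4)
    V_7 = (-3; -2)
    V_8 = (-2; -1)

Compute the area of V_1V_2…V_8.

59.5

Apply Gauss's area formula: 2A = Σ (x_i·y_{i+1} − x_{i+1}·y_i), indices taken mod 8.
V_1→V_2: (-4)(5) − (2)(4) = -28
V_2→V_3: (2)(5) − (4)(5) = -10
V_3→V_4: (4)(-3) − (5)(5) = -37
V_4→V_5: (5)(-3) − (0)(-3) = -15
V_5→V_6: (0)(-4) − (-4)(-3) = -12
V_6→V_7: (-4)(-2) − (-3)(-4) = -4
V_7→V_8: (-3)(-1) − (-2)(-2) = -1
V_8→V_1: (-2)(4) − (-4)(-1) = -12
Σ = -119
Area = |Σ|/2 = 59.5.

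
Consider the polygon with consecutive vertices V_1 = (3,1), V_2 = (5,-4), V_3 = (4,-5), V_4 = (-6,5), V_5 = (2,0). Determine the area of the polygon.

22

Apply the shoelace formula: 2A = Σ (x_i·y_{i+1} − x_{i+1}·y_i), indices taken mod 5.
Cross-terms: -17, -9, -10, -10, 2  ⇒  Σ = -44
Area = |Σ|/2 = 22.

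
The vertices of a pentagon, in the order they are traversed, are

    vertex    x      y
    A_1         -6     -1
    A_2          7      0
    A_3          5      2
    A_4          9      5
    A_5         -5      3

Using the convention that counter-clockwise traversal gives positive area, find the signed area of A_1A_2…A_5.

51.5

Apply the shoelace (surveyor's) formula: 2A = Σ (x_i·y_{i+1} − x_{i+1}·y_i), indices taken mod 5.
Σ = (7) + (14) + (7) + (52) + (23) = 103
Signed area = Σ/2 = 51.5 (positive ⇒ counter-clockwise traversal).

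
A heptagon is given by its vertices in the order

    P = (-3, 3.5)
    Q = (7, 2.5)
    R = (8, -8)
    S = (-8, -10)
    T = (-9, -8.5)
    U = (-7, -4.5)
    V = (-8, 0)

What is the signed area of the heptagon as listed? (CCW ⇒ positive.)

-178.5

Cross-terms: -32, -76, -144, -22, -19, -36, -28  ⇒  Σ = -357
Signed area = Σ/2 = -178.5 (negative ⇒ clockwise traversal).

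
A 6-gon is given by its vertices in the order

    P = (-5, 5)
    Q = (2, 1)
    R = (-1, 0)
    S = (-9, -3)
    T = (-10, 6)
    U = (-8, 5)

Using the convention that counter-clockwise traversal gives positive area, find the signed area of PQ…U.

-56

P→Q: (-5)(1) − (2)(5) = -15
Q→R: (2)(0) − (-1)(1) = 1
R→S: (-1)(-3) − (-9)(0) = 3
S→T: (-9)(6) − (-10)(-3) = -84
T→U: (-10)(5) − (-8)(6) = -2
U→P: (-8)(5) − (-5)(5) = -15
Σ = -112
Signed area = Σ/2 = -56 (negative ⇒ clockwise traversal).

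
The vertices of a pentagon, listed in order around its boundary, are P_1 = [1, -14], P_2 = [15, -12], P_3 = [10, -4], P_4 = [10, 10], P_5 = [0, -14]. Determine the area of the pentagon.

136

P_1→P_2: (1)(-12) − (15)(-14) = 198
P_2→P_3: (15)(-4) − (10)(-12) = 60
P_3→P_4: (10)(10) − (10)(-4) = 140
P_4→P_5: (10)(-14) − (0)(10) = -140
P_5→P_1: (0)(-14) − (1)(-14) = 14
Σ = 272
Area = |Σ|/2 = 136.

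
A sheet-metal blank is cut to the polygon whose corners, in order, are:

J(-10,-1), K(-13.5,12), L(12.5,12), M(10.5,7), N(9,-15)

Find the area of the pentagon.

Apply the shoelace (surveyor's) formula: 2A = Σ (x_i·y_{i+1} − x_{i+1}·y_i), indices taken mod 5.
Σ = (-133.5) + (-312) + (-38.5) + (-220.5) + (-159) = -863.5
Area = |Σ|/2 = 431.75.

431.75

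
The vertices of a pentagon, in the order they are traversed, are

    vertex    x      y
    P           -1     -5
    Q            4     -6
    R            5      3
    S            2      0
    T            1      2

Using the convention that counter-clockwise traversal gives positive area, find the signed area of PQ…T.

31.5

Cross-terms: 26, 42, -6, 4, -3  ⇒  Σ = 63
Signed area = Σ/2 = 31.5 (positive ⇒ counter-clockwise traversal).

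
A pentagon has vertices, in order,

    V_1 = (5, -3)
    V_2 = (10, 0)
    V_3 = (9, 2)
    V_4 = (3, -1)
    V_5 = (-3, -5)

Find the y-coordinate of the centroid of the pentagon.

-229/153

Apply the shoelace formula. First the cross-terms c_i = x_i·y_{i+1} − x_{i+1}·y_i:
  30, 20, -15, -18, 34  ⇒  2A = 51, A = 25.5.
Then Σ (y_i + y_{i+1})·c_i = -229, so ȳ = -229 / (6·25.5) = -229/153.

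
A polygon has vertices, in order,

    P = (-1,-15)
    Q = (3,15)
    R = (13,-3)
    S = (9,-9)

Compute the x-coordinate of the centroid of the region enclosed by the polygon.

88/17

Apply the shoelace (surveyor's) formula. First the cross-terms c_i = x_i·y_{i+1} − x_{i+1}·y_i:
  30, -204, -90, -144  ⇒  2A = -408, A = -204.
Then Σ (x_i + x_{i+1})·c_i = -6336, so x̄ = -6336 / (6·(-204)) = 88/17.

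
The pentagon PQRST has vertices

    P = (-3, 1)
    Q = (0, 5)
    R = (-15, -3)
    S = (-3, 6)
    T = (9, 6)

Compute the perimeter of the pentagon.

62

|PQ| = √((3)² + (4)²) = √25 = 5
|QR| = √((-15)² + (-8)²) = √289 = 17
|RS| = √((12)² + (9)²) = √225 = 15
|ST| = √((12)² + (0)²) = √144 = 12
|TP| = √((-12)² + (-5)²) = √169 = 13
Perimeter = 5 + 17 + 15 + 12 + 13 = 62.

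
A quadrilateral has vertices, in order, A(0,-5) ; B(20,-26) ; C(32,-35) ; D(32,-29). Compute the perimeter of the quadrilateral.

90

|AB| = √((20)² + (-21)²) = √841 = 29
|BC| = √((12)² + (-9)²) = √225 = 15
|CD| = √((0)² + (6)²) = √36 = 6
|DA| = √((-32)² + (24)²) = √1600 = 40
Perimeter = 29 + 15 + 6 + 40 = 90.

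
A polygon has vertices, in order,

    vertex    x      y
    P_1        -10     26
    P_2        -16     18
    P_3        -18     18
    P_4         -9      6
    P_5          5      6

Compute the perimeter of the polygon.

66

|P_1P_2| = √((-6)² + (-8)²) = √100 = 10
|P_2P_3| = √((-2)² + (0)²) = √4 = 2
|P_3P_4| = √((9)² + (-12)²) = √225 = 15
|P_4P_5| = √((14)² + (0)²) = √196 = 14
|P_5P_1| = √((-15)² + (20)²) = √625 = 25
Perimeter = 10 + 2 + 15 + 14 + 25 = 66.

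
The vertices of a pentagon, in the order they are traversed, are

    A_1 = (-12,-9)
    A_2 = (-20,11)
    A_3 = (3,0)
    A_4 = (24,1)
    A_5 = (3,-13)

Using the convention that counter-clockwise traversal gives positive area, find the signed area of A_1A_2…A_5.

Apply the surveyor's formula: 2A = Σ (x_i·y_{i+1} − x_{i+1}·y_i), indices taken mod 5.
Σ = (-312) + (-33) + (3) + (-315) + (-183) = -840
Signed area = Σ/2 = -420 (negative ⇒ clockwise traversal).

-420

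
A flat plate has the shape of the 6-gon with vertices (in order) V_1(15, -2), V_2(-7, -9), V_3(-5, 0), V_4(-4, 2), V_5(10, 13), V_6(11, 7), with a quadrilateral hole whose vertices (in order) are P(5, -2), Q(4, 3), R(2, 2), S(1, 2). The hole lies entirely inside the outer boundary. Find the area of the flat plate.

Outer boundary:
Apply the shoelace (surveyor's) formula: 2A = Σ (x_i·y_{i+1} − x_{i+1}·y_i), indices taken mod 6.
V_1→V_2: (15)(-9) − (-7)(-2) = -149
V_2→V_3: (-7)(0) − (-5)(-9) = -45
V_3→V_4: (-5)(2) − (-4)(0) = -10
V_4→V_5: (-4)(13) − (10)(2) = -72
V_5→V_6: (10)(7) − (11)(13) = -73
V_6→V_1: (11)(-2) − (15)(7) = -127
Σ = -476
Area = |Σ|/2 = 238.
Hole:
Σ = (23) + (2) + (2) + (-12) = 15
Area = |Σ|/2 = 7.5.
Net area = 238 − 7.5 = 230.5.

230.5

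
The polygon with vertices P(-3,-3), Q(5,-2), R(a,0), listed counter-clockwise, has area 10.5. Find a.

0

Write out the shoelace sum; only the two edges meeting at R involve a:
2·Area = [(5·0 − a·(-2)) + (a·(-3) − (-3)·0)] + 21
       = -1·a + 21 = 21
⇒ a = 0.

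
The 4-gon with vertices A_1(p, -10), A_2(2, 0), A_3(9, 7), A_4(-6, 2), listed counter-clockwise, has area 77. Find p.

Write out the shoelace sum; only the two edges meeting at A_1 involve p:
2·Area = [((-6)·(-10) − p·2) + (p·0 − 2·(-10))] + 74
       = -2·p + 154 = 154
⇒ p = 0.

0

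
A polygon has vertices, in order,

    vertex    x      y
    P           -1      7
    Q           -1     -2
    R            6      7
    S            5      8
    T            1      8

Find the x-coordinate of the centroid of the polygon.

57/37

Apply the shoelace (surveyor's) formula. First the cross-terms c_i = x_i·y_{i+1} − x_{i+1}·y_i:
  9, 5, 13, 32, 15  ⇒  2A = 74, A = 37.
Then Σ (x_i + x_{i+1})·c_i = 342, so x̄ = 342 / (6·37) = 57/37.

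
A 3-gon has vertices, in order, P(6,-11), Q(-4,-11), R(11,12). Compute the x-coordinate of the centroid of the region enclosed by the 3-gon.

13/3

Apply the shoelace (surveyor's) formula. First the cross-terms c_i = x_i·y_{i+1} − x_{i+1}·y_i:
  -110, 73, -193  ⇒  2A = -230, A = -115.
Then Σ (x_i + x_{i+1})·c_i = -2990, so x̄ = -2990 / (6·(-115)) = 13/3.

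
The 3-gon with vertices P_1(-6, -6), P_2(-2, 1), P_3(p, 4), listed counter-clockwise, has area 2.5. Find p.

The doubled signed area Σ (x_i y_{i+1} − x_{i+1} y_i) is linear in p.
With p=0 it equals -2; the coefficient of p is -7 (from the two edges through P_3).
So -7·p + -2 = 2·2.5 = 5 ⇒ p = -1.

-1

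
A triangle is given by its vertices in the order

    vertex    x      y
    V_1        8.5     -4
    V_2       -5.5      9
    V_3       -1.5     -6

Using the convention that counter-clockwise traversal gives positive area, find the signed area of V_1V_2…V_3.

Apply the surveyor's formula: 2A = Σ (x_i·y_{i+1} − x_{i+1}·y_i), indices taken mod 3.
Cross-terms: 54.5, 46.5, 57  ⇒  Σ = 158
Signed area = Σ/2 = 79 (positive ⇒ counter-clockwise traversal).

79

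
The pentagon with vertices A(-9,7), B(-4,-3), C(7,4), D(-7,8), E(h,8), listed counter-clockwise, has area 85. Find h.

-10

The doubled signed area Σ (x_i y_{i+1} − x_{i+1} y_i) is linear in h.
With h=0 it equals 160; the coefficient of h is -1 (from the two edges through E).
So -1·h + 160 = 2·85 = 170 ⇒ h = -10.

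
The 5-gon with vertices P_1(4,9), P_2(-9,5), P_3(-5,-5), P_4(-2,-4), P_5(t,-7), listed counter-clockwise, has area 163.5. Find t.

8

The doubled signed area Σ (x_i y_{i+1} − x_{i+1} y_i) is linear in t.
With t=0 it equals 223; the coefficient of t is 13 (from the two edges through P_5).
So 13·t + 223 = 2·163.5 = 327 ⇒ t = 8.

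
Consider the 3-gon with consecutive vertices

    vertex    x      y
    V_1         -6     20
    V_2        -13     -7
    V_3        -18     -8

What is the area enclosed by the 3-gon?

Apply Gauss's area formula: 2A = Σ (x_i·y_{i+1} − x_{i+1}·y_i), indices taken mod 3.
Σ = (302) + (-22) + (-408) = -128
Area = |Σ|/2 = 64.

64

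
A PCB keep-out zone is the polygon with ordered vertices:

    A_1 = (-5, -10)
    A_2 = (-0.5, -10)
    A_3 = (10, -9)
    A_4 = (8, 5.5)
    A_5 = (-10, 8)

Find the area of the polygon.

Apply the shoelace formula: 2A = Σ (x_i·y_{i+1} − x_{i+1}·y_i), indices taken mod 5.
Cross-terms: 45, 104.5, 127, 119, 140  ⇒  Σ = 535.5
Area = |Σ|/2 = 267.75.

267.75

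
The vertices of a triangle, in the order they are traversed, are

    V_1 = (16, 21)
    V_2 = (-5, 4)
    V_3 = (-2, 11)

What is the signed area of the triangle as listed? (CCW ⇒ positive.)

-48

Apply Gauss's area formula: 2A = Σ (x_i·y_{i+1} − x_{i+1}·y_i), indices taken mod 3.
Σ = (169) + (-47) + (-218) = -96
Signed area = Σ/2 = -48 (negative ⇒ clockwise traversal).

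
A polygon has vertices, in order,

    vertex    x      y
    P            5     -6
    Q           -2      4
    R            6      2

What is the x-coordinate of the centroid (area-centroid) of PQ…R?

3

Apply the surveyor's formula. First the cross-terms c_i = x_i·y_{i+1} − x_{i+1}·y_i:
  8, -28, -46  ⇒  2A = -66, A = -33.
Then Σ (x_i + x_{i+1})·c_i = -594, so x̄ = -594 / (6·(-33)) = 3.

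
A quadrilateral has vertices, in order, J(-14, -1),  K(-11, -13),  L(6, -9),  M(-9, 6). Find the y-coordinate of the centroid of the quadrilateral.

Apply Gauss's area formula. First the cross-terms c_i = x_i·y_{i+1} − x_{i+1}·y_i:
  171, 177, -45, 93  ⇒  2A = 396, A = 198.
Then Σ (y_i + y_{i+1})·c_i = -5688, so ȳ = -5688 / (6·198) = -158/33.

-158/33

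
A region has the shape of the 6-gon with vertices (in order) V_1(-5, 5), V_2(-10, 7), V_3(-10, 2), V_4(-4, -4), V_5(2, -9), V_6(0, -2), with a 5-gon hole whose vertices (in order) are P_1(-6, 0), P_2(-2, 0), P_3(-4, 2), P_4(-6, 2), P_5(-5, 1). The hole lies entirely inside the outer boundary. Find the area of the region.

66.5

Outer boundary:
Apply Gauss's area formula: 2A = Σ (x_i·y_{i+1} − x_{i+1}·y_i), indices taken mod 6.
Σ = (15) + (50) + (48) + (44) + (-4) + (-10) = 143
Area = |Σ|/2 = 71.5.
Hole:
Apply the shoelace (surveyor's) formula: 2A = Σ (x_i·y_{i+1} − x_{i+1}·y_i), indices taken mod 5.
Σ = (0) + (-4) + (4) + (4) + (6) = 10
Area = |Σ|/2 = 5.
Net area = 71.5 − 5 = 66.5.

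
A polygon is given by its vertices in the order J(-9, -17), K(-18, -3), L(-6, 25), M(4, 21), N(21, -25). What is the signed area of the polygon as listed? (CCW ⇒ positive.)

-1048

Apply Gauss's area formula: 2A = Σ (x_i·y_{i+1} − x_{i+1}·y_i), indices taken mod 5.
Cross-terms: -279, -468, -226, -541, -582  ⇒  Σ = -2096
Signed area = Σ/2 = -1048 (negative ⇒ clockwise traversal).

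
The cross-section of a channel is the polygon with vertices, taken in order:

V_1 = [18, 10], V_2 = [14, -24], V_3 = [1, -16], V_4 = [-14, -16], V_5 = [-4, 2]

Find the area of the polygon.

Apply the shoelace (surveyor's) formula: 2A = Σ (x_i·y_{i+1} − x_{i+1}·y_i), indices taken mod 5.
Cross-terms: -572, -200, -240, -92, -76  ⇒  Σ = -1180
Area = |Σ|/2 = 590.

590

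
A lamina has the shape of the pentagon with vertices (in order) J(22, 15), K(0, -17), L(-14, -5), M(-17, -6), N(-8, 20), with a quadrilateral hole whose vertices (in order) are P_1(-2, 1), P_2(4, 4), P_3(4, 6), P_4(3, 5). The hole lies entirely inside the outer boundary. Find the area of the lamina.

775

Outer boundary:
Apply Gauss's area formula: 2A = Σ (x_i·y_{i+1} − x_{i+1}·y_i), indices taken mod 5.
Σ = (-374) + (-238) + (-1) + (-388) + (-560) = -1561
Area = |Σ|/2 = 780.5.
Hole:
Apply the surveyor's formula: 2A = Σ (x_i·y_{i+1} − x_{i+1}·y_i), indices taken mod 4.
Σ = (-12) + (8) + (2) + (13) = 11
Area = |Σ|/2 = 5.5.
Net area = 780.5 − 5.5 = 775.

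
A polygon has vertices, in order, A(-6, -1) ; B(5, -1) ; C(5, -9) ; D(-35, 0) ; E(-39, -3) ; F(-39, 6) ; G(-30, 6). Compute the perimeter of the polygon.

|AB| = √((11)² + (0)²) = √121 = 11
|BC| = √((0)² + (-8)²) = √64 = 8
|CD| = √((-40)² + (9)²) = √1681 = 41
|DE| = √((-4)² + (-3)²) = √25 = 5
|EF| = √((0)² + (9)²) = √81 = 9
|FG| = √((9)² + (0)²) = √81 = 9
|GA| = √((24)² + (-7)²) = √625 = 25
Perimeter = 11 + 8 + 41 + 5 + 9 + 9 + 25 = 108.

108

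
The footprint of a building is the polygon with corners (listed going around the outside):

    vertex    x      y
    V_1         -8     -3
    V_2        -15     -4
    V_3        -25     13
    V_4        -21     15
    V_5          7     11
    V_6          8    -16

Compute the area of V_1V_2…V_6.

549

Apply the shoelace formula: 2A = Σ (x_i·y_{i+1} − x_{i+1}·y_i), indices taken mod 6.
V_1→V_2: (-8)(-4) − (-15)(-3) = -13
V_2→V_3: (-15)(13) − (-25)(-4) = -295
V_3→V_4: (-25)(15) − (-21)(13) = -102
V_4→V_5: (-21)(11) − (7)(15) = -336
V_5→V_6: (7)(-16) − (8)(11) = -200
V_6→V_1: (8)(-3) − (-8)(-16) = -152
Σ = -1098
Area = |Σ|/2 = 549.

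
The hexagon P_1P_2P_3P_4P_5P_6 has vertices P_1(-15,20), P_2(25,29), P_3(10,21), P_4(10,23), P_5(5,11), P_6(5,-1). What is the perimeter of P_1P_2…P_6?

114

|P_1P_2| = √((40)² + (9)²) = √1681 = 41
|P_2P_3| = √((-15)² + (-8)²) = √289 = 17
|P_3P_4| = √((0)² + (2)²) = √4 = 2
|P_4P_5| = √((-5)² + (-12)²) = √169 = 13
|P_5P_6| = √((0)² + (-12)²) = √144 = 12
|P_6P_1| = √((-20)² + (21)²) = √841 = 29
Perimeter = 41 + 17 + 2 + 13 + 12 + 29 = 114.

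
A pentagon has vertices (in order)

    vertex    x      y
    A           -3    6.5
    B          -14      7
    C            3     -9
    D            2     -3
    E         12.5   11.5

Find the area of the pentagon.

180.125

Σ = (70) + (105) + (9) + (60.5) + (115.75) = 360.25
Area = |Σ|/2 = 180.125.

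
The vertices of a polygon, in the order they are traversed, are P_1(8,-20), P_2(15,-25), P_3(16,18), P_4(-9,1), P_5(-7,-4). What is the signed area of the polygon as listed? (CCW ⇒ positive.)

Apply the shoelace formula: 2A = Σ (x_i·y_{i+1} − x_{i+1}·y_i), indices taken mod 5.
Σ = (100) + (670) + (178) + (43) + (172) = 1163
Signed area = Σ/2 = 581.5 (positive ⇒ counter-clockwise traversal).

581.5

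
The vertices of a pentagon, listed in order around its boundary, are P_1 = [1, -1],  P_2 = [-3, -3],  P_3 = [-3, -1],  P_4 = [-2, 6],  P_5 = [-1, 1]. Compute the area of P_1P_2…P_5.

Apply the surveyor's formula: 2A = Σ (x_i·y_{i+1} − x_{i+1}·y_i), indices taken mod 5.
Σ = (-6) + (-6) + (-20) + (4) + (0) = -28
Area = |Σ|/2 = 14.

14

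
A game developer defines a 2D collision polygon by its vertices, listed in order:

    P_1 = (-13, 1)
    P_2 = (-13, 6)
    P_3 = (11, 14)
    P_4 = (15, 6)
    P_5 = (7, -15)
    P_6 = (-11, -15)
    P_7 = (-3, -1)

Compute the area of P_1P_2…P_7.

Apply the shoelace formula: 2A = Σ (x_i·y_{i+1} − x_{i+1}·y_i), indices taken mod 7.
Σ = (-65) + (-248) + (-144) + (-267) + (-270) + (-34) + (-16) = -1044
Area = |Σ|/2 = 522.

522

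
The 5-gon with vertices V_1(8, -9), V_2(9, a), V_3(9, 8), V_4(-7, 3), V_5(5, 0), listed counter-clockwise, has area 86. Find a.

The doubled signed area Σ (x_i y_{i+1} − x_{i+1} y_i) is linear in a.
With a=0 it equals 176; the coefficient of a is -1 (from the two edges through V_2).
So -1·a + 176 = 2·86 = 172 ⇒ a = 4.

4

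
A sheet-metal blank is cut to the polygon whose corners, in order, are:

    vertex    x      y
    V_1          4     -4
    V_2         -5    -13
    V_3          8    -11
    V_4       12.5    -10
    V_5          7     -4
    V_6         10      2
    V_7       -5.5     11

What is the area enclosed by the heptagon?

Σ = (-72) + (159) + (57.5) + (20) + (54) + (121) + (-22) = 317.5
Area = |Σ|/2 = 158.75.

158.75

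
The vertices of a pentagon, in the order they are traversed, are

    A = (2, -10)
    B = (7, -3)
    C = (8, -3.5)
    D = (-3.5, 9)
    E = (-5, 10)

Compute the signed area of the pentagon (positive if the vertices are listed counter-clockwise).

81.625

Apply the shoelace (surveyor's) formula: 2A = Σ (x_i·y_{i+1} − x_{i+1}·y_i), indices taken mod 5.
Σ = (64) + (-0.5) + (59.75) + (10) + (30) = 163.25
Signed area = Σ/2 = 81.625 (positive ⇒ counter-clockwise traversal).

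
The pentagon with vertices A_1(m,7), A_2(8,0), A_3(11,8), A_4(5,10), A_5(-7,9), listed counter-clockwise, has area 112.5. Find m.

-9

Write out the shoelace sum; only the two edges meeting at A_1 involve m:
2·Area = [((-7)·7 − m·9) + (m·0 − 8·7)] + 249
       = -9·m + 144 = 225
⇒ m = -9.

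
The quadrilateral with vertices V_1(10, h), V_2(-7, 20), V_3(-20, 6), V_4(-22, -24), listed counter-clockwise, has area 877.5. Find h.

The doubled signed area Σ (x_i y_{i+1} − x_{i+1} y_i) is linear in h.
With h=0 it equals 1410; the coefficient of h is -15 (from the two edges through V_1).
So -15·h + 1410 = 2·877.5 = 1755 ⇒ h = -23.

-23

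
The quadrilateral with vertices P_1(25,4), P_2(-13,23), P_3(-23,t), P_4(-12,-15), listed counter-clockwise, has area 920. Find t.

Write out the shoelace sum; only the two edges meeting at P_3 involve t:
2·Area = [((-13)·t − (-23)·23) + ((-23)·(-15) − (-12)·t)] + 954
       = -1·t + 1828 = 1840
⇒ t = -12.

-12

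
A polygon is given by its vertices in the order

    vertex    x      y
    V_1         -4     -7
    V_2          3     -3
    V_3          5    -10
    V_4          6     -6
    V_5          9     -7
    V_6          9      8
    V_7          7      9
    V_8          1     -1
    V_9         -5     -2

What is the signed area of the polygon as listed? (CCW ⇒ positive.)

112

Σ = (33) + (-15) + (30) + (12) + (135) + (25) + (-16) + (-7) + (27) = 224
Signed area = Σ/2 = 112 (positive ⇒ counter-clockwise traversal).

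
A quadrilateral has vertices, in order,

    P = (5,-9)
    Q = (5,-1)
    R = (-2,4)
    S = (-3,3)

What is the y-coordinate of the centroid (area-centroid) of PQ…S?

Apply the shoelace (surveyor's) formula. First the cross-terms c_i = x_i·y_{i+1} − x_{i+1}·y_i:
  40, 18, 6, 12  ⇒  2A = 76, A = 38.
Then Σ (y_i + y_{i+1})·c_i = -376, so ȳ = -376 / (6·38) = -94/57.

-94/57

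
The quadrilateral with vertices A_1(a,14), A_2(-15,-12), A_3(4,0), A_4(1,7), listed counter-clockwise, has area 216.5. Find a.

Write out the shoelace sum; only the two edges meeting at A_1 involve a:
2·Area = [(1·14 − a·7) + (a·(-12) − (-15)·14)] + 76
       = -19·a + 300 = 433
⇒ a = -7.

-7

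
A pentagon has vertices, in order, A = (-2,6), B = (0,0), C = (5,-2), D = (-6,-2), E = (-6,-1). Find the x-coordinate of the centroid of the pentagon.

-199/99

Apply the shoelace (surveyor's) formula. First the cross-terms c_i = x_i·y_{i+1} − x_{i+1}·y_i:
  0, 0, -22, -6, -38  ⇒  2A = -66, A = -33.
Then Σ (x_i + x_{i+1})·c_i = 398, so x̄ = 398 / (6·(-33)) = -199/99.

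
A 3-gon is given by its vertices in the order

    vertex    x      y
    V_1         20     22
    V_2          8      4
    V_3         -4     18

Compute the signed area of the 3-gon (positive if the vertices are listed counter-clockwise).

Cross-terms: -96, 160, -448  ⇒  Σ = -384
Signed area = Σ/2 = -192 (negative ⇒ clockwise traversal).

-192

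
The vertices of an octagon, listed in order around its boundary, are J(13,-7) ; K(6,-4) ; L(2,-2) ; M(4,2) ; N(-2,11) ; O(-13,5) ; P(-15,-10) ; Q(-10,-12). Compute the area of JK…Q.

Apply the shoelace formula: 2A = Σ (x_i·y_{i+1} − x_{i+1}·y_i), indices taken mod 8.
Cross-terms: -10, -4, 12, 48, 133, 205, 80, 226  ⇒  Σ = 690
Area = |Σ|/2 = 345.

345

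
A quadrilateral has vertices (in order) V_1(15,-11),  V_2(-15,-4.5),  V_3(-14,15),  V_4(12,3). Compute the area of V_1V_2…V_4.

459.75

Apply the shoelace (surveyor's) formula: 2A = Σ (x_i·y_{i+1} − x_{i+1}·y_i), indices taken mod 4.
Cross-terms: -232.5, -288, -222, -177  ⇒  Σ = -919.5
Area = |Σ|/2 = 459.75.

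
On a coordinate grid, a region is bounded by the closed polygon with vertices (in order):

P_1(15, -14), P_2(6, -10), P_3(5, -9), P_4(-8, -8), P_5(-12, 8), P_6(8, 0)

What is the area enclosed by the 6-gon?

Apply the shoelace formula: 2A = Σ (x_i·y_{i+1} − x_{i+1}·y_i), indices taken mod 6.
P_1→P_2: (15)(-10) − (6)(-14) = -66
P_2→P_3: (6)(-9) − (5)(-10) = -4
P_3→P_4: (5)(-8) − (-8)(-9) = -112
P_4→P_5: (-8)(8) − (-12)(-8) = -160
P_5→P_6: (-12)(0) − (8)(8) = -64
P_6→P_1: (8)(-14) − (15)(0) = -112
Σ = -518
Area = |Σ|/2 = 259.

259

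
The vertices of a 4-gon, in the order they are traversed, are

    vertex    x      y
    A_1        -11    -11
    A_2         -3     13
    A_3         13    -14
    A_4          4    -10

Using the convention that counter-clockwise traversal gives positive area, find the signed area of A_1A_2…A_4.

-265.5

Cross-terms: -176, -127, -74, -154  ⇒  Σ = -531
Signed area = Σ/2 = -265.5 (negative ⇒ clockwise traversal).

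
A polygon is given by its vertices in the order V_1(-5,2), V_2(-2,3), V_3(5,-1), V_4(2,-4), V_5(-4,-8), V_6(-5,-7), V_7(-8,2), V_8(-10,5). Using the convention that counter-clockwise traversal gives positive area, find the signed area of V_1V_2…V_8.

Σ = (-11) + (-13) + (-18) + (-32) + (-12) + (-66) + (-20) + (5) = -167
Signed area = Σ/2 = -83.5 (negative ⇒ clockwise traversal).

-83.5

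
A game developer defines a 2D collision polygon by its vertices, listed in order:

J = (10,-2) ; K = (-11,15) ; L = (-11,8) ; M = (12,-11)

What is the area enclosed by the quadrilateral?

158

Cross-terms: 128, 77, 25, 86  ⇒  Σ = 316
Area = |Σ|/2 = 158.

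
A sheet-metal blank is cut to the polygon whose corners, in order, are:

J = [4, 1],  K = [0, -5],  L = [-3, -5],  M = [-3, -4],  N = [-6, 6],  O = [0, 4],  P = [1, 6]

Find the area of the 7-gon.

Σ = (-20) + (-15) + (-3) + (-42) + (-24) + (-4) + (-23) = -131
Area = |Σ|/2 = 65.5.

65.5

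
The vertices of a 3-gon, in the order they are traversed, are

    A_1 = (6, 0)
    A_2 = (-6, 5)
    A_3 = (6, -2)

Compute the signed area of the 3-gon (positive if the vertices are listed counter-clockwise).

A_1→A_2: (6)(5) − (-6)(0) = 30
A_2→A_3: (-6)(-2) − (6)(5) = -18
A_3→A_1: (6)(0) − (6)(-2) = 12
Σ = 24
Signed area = Σ/2 = 12 (positive ⇒ counter-clockwise traversal).

12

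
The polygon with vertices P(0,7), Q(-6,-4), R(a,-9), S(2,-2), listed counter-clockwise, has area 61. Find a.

-3

The doubled signed area Σ (x_i y_{i+1} − x_{i+1} y_i) is linear in a.
With a=0 it equals 128; the coefficient of a is 2 (from the two edges through R).
So 2·a + 128 = 2·61 = 122 ⇒ a = -3.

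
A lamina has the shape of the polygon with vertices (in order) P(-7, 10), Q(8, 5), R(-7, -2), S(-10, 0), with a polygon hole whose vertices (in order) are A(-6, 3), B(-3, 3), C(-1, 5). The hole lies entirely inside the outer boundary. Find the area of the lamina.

105

Outer boundary:
P→Q: (-7)(5) − (8)(10) = -115
Q→R: (8)(-2) − (-7)(5) = 19
R→S: (-7)(0) − (-10)(-2) = -20
S→P: (-10)(10) − (-7)(0) = -100
Σ = -216
Area = |Σ|/2 = 108.
Hole:
Apply Gauss's area formula: 2A = Σ (x_i·y_{i+1} − x_{i+1}·y_i), indices taken mod 3.
Σ = (-9) + (-12) + (27) = 6
Area = |Σ|/2 = 3.
Net area = 108 − 3 = 105.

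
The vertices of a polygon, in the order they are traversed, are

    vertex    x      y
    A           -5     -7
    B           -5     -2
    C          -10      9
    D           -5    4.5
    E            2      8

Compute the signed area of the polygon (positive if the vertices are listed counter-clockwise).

Apply the shoelace formula: 2A = Σ (x_i·y_{i+1} − x_{i+1}·y_i), indices taken mod 5.
Σ = (-25) + (-65) + (0) + (-49) + (26) = -113
Signed area = Σ/2 = -56.5 (negative ⇒ clockwise traversal).

-56.5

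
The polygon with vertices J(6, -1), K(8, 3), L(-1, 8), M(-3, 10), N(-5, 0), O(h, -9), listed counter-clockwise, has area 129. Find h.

-2

Write out the shoelace sum; only the two edges meeting at O involve h:
2·Area = [((-5)·(-9) − h·0) + (h·(-1) − 6·(-9))] + 157
       = -1·h + 256 = 258
⇒ h = -2.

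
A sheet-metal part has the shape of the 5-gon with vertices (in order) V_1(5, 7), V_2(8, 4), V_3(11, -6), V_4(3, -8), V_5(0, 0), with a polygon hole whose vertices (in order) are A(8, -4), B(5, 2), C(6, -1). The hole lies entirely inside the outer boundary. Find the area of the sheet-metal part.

97.5

Outer boundary:
Σ = (-36) + (-92) + (-70) + (0) + (0) = -198
Area = |Σ|/2 = 99.
Hole:
Apply the shoelace formula: 2A = Σ (x_i·y_{i+1} − x_{i+1}·y_i), indices taken mod 3.
A→B: (8)(2) − (5)(-4) = 36
B→C: (5)(-1) − (6)(2) = -17
C→A: (6)(-4) − (8)(-1) = -16
Σ = 3
Area = |Σ|/2 = 1.5.
Net area = 99 − 1.5 = 97.5.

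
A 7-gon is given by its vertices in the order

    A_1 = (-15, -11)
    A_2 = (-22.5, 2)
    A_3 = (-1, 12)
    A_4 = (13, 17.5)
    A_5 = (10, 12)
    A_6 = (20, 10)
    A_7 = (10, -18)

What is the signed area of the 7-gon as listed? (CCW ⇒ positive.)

Apply the shoelace formula: 2A = Σ (x_i·y_{i+1} − x_{i+1}·y_i), indices taken mod 7.
A_1→A_2: (-15)(2) − (-22.5)(-11) = -277.5
A_2→A_3: (-22.5)(12) − (-1)(2) = -268
A_3→A_4: (-1)(17.5) − (13)(12) = -173.5
A_4→A_5: (13)(12) − (10)(17.5) = -19
A_5→A_6: (10)(10) − (20)(12) = -140
A_6→A_7: (20)(-18) − (10)(10) = -460
A_7→A_1: (10)(-11) − (-15)(-18) = -380
Σ = -1718
Signed area = Σ/2 = -859 (negative ⇒ clockwise traversal).

-859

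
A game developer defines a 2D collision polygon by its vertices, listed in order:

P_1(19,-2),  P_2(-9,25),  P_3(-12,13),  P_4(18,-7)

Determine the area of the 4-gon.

Σ = (457) + (183) + (-150) + (97) = 587
Area = |Σ|/2 = 293.5.

293.5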